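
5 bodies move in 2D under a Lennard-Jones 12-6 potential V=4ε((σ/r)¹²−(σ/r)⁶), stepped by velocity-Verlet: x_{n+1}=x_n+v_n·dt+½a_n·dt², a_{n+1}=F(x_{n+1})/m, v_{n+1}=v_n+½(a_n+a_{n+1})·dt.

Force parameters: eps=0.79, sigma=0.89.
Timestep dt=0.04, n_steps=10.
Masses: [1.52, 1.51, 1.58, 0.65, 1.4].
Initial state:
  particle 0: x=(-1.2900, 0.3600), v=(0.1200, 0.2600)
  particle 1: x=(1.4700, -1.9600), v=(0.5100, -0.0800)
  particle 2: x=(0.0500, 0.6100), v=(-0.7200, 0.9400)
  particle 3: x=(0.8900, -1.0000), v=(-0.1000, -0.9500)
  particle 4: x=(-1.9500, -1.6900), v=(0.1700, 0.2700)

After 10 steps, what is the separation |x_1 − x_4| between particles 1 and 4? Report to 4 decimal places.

3.5827

step 0: x0=(-1.2900, 0.3600) x1=(1.4700, -1.9600) x2=(0.0500, 0.6100) x3=(0.8900, -1.0000) x4=(-1.9500, -1.6900)
step 1: x0=(-1.2847, 0.3705) x1=(1.4898, -1.9622) x2=(0.0208, 0.6474) x3=(0.8872, -1.0401) x4=(-1.9432, -1.6792)
step 2: x0=(-1.2784, 0.3811) x1=(1.5084, -1.9626) x2=(-0.0094, 0.6846) x3=(0.8872, -1.0843) x4=(-1.9363, -1.6683)
step 3: x0=(-1.2709, 0.3920) x1=(1.5257, -1.9612) x2=(-0.0407, 0.7214) x3=(0.8899, -1.1324) x4=(-1.9295, -1.6574)
step 4: x0=(-1.2620, 0.4032) x1=(1.5420, -1.9584) x2=(-0.0733, 0.7577) x3=(0.8950, -1.1835) x4=(-1.9226, -1.6464)
step 5: x0=(-1.2516, 0.4147) x1=(1.5579, -1.9552) x2=(-0.1073, 0.7936) x3=(0.9008, -1.2356) x4=(-1.9157, -1.6354)
step 6: x0=(-1.2395, 0.4268) x1=(1.5751, -1.9534) x2=(-0.1430, 0.8289) x3=(0.9035, -1.2843) x4=(-1.9087, -1.6243)
step 7: x0=(-1.2255, 0.4396) x1=(1.5961, -1.9553) x2=(-0.1805, 0.8635) x3=(0.8974, -1.3241) x4=(-1.9018, -1.6131)
step 8: x0=(-1.2094, 0.4532) x1=(1.6219, -1.9616) x2=(-0.2200, 0.8973) x3=(0.8801, -1.3538) x4=(-1.8948, -1.6019)
step 9: x0=(-1.1914, 0.4675) x1=(1.6506, -1.9703) x2=(-0.2614, 0.9302) x3=(0.8560, -1.3780) x4=(-1.8877, -1.5907)
step 10: x0=(-1.1719, 0.4826) x1=(1.6797, -1.9793) x2=(-0.3042, 0.9625) x3=(0.8310, -1.4014) x4=(-1.8807, -1.5794)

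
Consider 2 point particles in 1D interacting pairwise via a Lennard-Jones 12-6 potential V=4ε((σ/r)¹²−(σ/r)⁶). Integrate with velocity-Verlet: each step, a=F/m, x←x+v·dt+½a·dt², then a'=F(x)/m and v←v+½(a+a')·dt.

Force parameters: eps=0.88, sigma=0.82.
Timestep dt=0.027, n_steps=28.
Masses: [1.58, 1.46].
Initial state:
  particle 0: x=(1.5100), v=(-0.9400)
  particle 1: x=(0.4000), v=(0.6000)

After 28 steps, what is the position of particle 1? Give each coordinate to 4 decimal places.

step 0: x0=(1.5100) x1=(0.4000)
step 1: x0=(1.4841) x1=(0.4167)
step 2: x0=(1.4572) x1=(0.4346)
step 3: x0=(1.4290) x1=(0.4538)
step 4: x0=(1.3998) x1=(0.4742)
step 5: x0=(1.3705) x1=(0.4947)
step 6: x0=(1.3437) x1=(0.5124)
step 7: x0=(1.3260) x1=(0.5202)
step 8: x0=(1.3248) x1=(0.5103)
step 9: x0=(1.3370) x1=(0.4858)
step 10: x0=(1.3547) x1=(0.4554)
step 11: x0=(1.3733) x1=(0.4240)
step 12: x0=(1.3913) x1=(0.3933)
step 13: x0=(1.4080) x1=(0.3639)
step 14: x0=(1.4236) x1=(0.3358)
step 15: x0=(1.4382) x1=(0.3087)
step 16: x0=(1.4518) x1=(0.2827)
step 17: x0=(1.4648) x1=(0.2574)
step 18: x0=(1.4770) x1=(0.2329)
step 19: x0=(1.4888) x1=(0.2089)
step 20: x0=(1.5001) x1=(0.1854)
step 21: x0=(1.5110) x1=(0.1624)
step 22: x0=(1.5215) x1=(0.1397)
step 23: x0=(1.5318) x1=(0.1173)
step 24: x0=(1.5419) x1=(0.0951)
step 25: x0=(1.5517) x1=(0.0732)
step 26: x0=(1.5614) x1=(0.0515)
step 27: x0=(1.5709) x1=(0.0299)
step 28: x0=(1.5802) x1=(0.0085)

(0.0085)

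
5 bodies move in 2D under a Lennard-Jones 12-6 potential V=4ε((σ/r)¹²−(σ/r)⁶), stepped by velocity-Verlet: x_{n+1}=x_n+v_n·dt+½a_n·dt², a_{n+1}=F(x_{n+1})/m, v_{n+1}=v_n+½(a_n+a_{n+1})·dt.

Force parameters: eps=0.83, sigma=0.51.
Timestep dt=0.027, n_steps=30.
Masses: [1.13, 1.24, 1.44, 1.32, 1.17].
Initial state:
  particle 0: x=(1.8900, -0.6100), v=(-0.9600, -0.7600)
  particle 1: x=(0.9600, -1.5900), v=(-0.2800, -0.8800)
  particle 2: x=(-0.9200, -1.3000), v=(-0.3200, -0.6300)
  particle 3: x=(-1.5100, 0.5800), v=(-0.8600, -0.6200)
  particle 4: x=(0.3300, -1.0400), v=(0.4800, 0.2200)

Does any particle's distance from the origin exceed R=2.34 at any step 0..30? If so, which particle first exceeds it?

step 0: x0=(1.8900, -0.6100) x1=(0.9600, -1.5900) x2=(-0.9200, -1.3000) x3=(-1.5100, 0.5800) x4=(0.3300, -1.0400)
step 1: x0=(1.8641, -0.6305) x1=(0.9522, -1.6135) x2=(-0.9286, -1.3170) x3=(-1.5332, 0.5633) x4=(0.3432, -1.0343)
step 2: x0=(1.8381, -0.6511) x1=(0.9440, -1.6366) x2=(-0.9372, -1.3340) x3=(-1.5564, 0.5465) x4=(0.3569, -1.0290)
step 3: x0=(1.8121, -0.6717) x1=(0.9353, -1.6593) x2=(-0.9458, -1.3510) x3=(-1.5797, 0.5298) x4=(0.3709, -1.0243)
step 4: x0=(1.7861, -0.6923) x1=(0.9263, -1.6814) x2=(-0.9543, -1.3680) x3=(-1.6029, 0.5130) x4=(0.3854, -1.0199)
step 5: x0=(1.7600, -0.7129) x1=(0.9170, -1.7031) x2=(-0.9629, -1.3850) x3=(-1.6261, 0.4963) x4=(0.4003, -1.0161)
step 6: x0=(1.7339, -0.7336) x1=(0.9073, -1.7244) x2=(-0.9714, -1.4019) x3=(-1.6493, 0.4795) x4=(0.4155, -1.0127)
step 7: x0=(1.7077, -0.7543) x1=(0.8974, -1.7452) x2=(-0.9799, -1.4189) x3=(-1.6725, 0.4628) x4=(0.4310, -1.0097)
step 8: x0=(1.6815, -0.7750) x1=(0.8872, -1.7655) x2=(-0.9884, -1.4359) x3=(-1.6957, 0.4460) x4=(0.4469, -1.0072)
step 9: x0=(1.6552, -0.7958) x1=(0.8768, -1.7854) x2=(-0.9968, -1.4528) x3=(-1.7189, 0.4293) x4=(0.4630, -1.0052)
step 10: x0=(1.6288, -0.8166) x1=(0.8662, -1.8049) x2=(-1.0053, -1.4698) x3=(-1.7422, 0.4125) x4=(0.4794, -1.0035)
step 11: x0=(1.6023, -0.8375) x1=(0.8555, -1.8240) x2=(-1.0137, -1.4868) x3=(-1.7654, 0.3958) x4=(0.4960, -1.0023)
step 12: x0=(1.5757, -0.8584) x1=(0.8446, -1.8426) x2=(-1.0222, -1.5037) x3=(-1.7886, 0.3790) x4=(0.5129, -1.0014)
step 13: x0=(1.5489, -0.8794) x1=(0.8336, -1.8608) x2=(-1.0306, -1.5207) x3=(-1.8118, 0.3622) x4=(0.5301, -1.0009)
step 14: x0=(1.5219, -0.9005) x1=(0.8225, -1.8787) x2=(-1.0391, -1.5376) x3=(-1.8350, 0.3455) x4=(0.5476, -1.0008)
step 15: x0=(1.4947, -0.9216) x1=(0.8113, -1.8961) x2=(-1.0475, -1.5545) x3=(-1.8582, 0.3287) x4=(0.5654, -1.0010)
step 16: x0=(1.4670, -0.9429) x1=(0.8001, -1.9132) x2=(-1.0559, -1.5715) x3=(-1.8814, 0.3119) x4=(0.5837, -1.0015)
step 17: x0=(1.4388, -0.9642) x1=(0.7888, -1.9300) x2=(-1.0643, -1.5884) x3=(-1.9046, 0.2952) x4=(0.6025, -1.0023)
step 18: x0=(1.4098, -0.9856) x1=(0.7775, -1.9464) x2=(-1.0727, -1.6054) x3=(-1.9278, 0.2784) x4=(0.6220, -1.0034)
step 19: x0=(1.3798, -1.0071) x1=(0.7662, -1.9624) x2=(-1.0811, -1.6223) x3=(-1.9510, 0.2616) x4=(0.6426, -1.0047)
step 20: x0=(1.3482, -1.0287) x1=(0.7550, -1.9782) x2=(-1.0895, -1.6392) x3=(-1.9742, 0.2449) x4=(0.6646, -1.0063)
step 21: x0=(1.3145, -1.0503) x1=(0.7437, -1.9936) x2=(-1.0979, -1.6562) x3=(-1.9974, 0.2281) x4=(0.6887, -1.0082)
step 22: x0=(1.2782, -1.0718) x1=(0.7325, -2.0087) x2=(-1.1063, -1.6731) x3=(-2.0207, 0.2113) x4=(0.7152, -1.0105)
step 23: x0=(1.2427, -1.0935) x1=(0.7213, -2.0236) x2=(-1.1147, -1.6900) x3=(-2.0439, 0.1946) x4=(0.7410, -1.0129)
step 24: x0=(1.2337, -1.1196) x1=(0.7102, -2.0381) x2=(-1.1231, -1.7070) x3=(-2.0671, 0.1778) x4=(0.7410, -1.0114)
step 25: x0=(1.2548, -1.1525) x1=(0.6992, -2.0524) x2=(-1.1315, -1.7239) x3=(-2.0903, 0.1610) x4=(0.7119, -1.0037)
step 26: x0=(1.2771, -1.1858) x1=(0.6882, -2.0663) x2=(-1.1398, -1.7408) x3=(-2.1135, 0.1442) x4=(0.6815, -0.9958)
step 27: x0=(1.2970, -1.2185) x1=(0.6773, -2.0801) x2=(-1.1482, -1.7578) x3=(-2.1367, 0.1275) x4=(0.6535, -0.9887)
step 28: x0=(1.3147, -1.2506) x1=(0.6665, -2.0936) x2=(-1.1566, -1.7747) x3=(-2.1599, 0.1107) x4=(0.6274, -0.9825)
step 29: x0=(1.3310, -1.2823) x1=(0.6558, -2.1070) x2=(-1.1650, -1.7916) x3=(-2.1831, 0.0939) x4=(0.6026, -0.9769)
step 30: x0=(1.3463, -1.3137) x1=(0.6451, -2.1201) x2=(-1.1733, -1.8085) x3=(-2.2063, 0.0771) x4=(0.5787, -0.9717)

no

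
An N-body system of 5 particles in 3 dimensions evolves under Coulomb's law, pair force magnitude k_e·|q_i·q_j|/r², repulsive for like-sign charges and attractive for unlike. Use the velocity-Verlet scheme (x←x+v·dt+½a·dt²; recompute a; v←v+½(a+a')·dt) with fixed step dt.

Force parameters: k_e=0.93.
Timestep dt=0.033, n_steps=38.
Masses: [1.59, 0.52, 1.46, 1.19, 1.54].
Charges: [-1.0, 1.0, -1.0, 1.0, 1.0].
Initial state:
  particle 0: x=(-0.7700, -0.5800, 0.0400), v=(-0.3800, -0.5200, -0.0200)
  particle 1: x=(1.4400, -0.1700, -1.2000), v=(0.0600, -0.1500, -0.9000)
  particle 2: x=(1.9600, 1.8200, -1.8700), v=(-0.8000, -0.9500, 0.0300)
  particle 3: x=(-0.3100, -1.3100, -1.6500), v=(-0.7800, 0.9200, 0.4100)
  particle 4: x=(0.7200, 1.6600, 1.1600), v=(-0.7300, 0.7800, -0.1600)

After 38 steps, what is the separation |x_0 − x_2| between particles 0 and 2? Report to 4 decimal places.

3.1268

step 0: x0=(-0.7700, -0.5800, 0.0400) x1=(1.4400, -0.1700, -1.2000) x2=(1.9600, 1.8200, -1.8700) x3=(-0.3100, -1.3100, -1.6500) x4=(0.7200, 1.6600, 1.1600)
step 1: x0=(-0.7825, -0.5972, 0.0393) x1=(1.4421, -0.1747, -1.2297) x2=(1.9336, 1.7886, -1.8690) x3=(-0.3358, -1.2796, -1.6364) x4=(0.6959, 1.6857, 1.1547)
step 2: x0=(-0.7948, -0.6144, 0.0384) x1=(1.4445, -0.1790, -1.2595) x2=(1.9071, 1.7570, -1.8678) x3=(-0.3619, -1.2493, -1.6227) x4=(0.6718, 1.7115, 1.1494)
step 3: x0=(-0.8070, -0.6316, 0.0373) x1=(1.4471, -0.1828, -1.2894) x2=(1.8805, 1.7252, -1.8666) x3=(-0.3881, -1.2189, -1.6087) x4=(0.6476, 1.7373, 1.1441)
step 4: x0=(-0.8191, -0.6488, 0.0360) x1=(1.4500, -0.1861, -1.3193) x2=(1.8539, 1.6933, -1.8653) x3=(-0.4145, -1.1885, -1.5947) x4=(0.6235, 1.7630, 1.1388)
step 5: x0=(-0.8310, -0.6660, 0.0346) x1=(1.4532, -0.1889, -1.3493) x2=(1.8272, 1.6612, -1.8639) x3=(-0.4411, -1.1581, -1.5804) x4=(0.5993, 1.7888, 1.1335)
step 6: x0=(-0.8428, -0.6832, 0.0329) x1=(1.4567, -0.1912, -1.3794) x2=(1.8005, 1.6289, -1.8624) x3=(-0.4679, -1.1277, -1.5659) x4=(0.5751, 1.8146, 1.1281)
step 7: x0=(-0.8545, -0.7005, 0.0311) x1=(1.4605, -0.1930, -1.4096) x2=(1.7737, 1.5965, -1.8608) x3=(-0.4950, -1.0973, -1.5512) x4=(0.5509, 1.8404, 1.1228)
step 8: x0=(-0.8661, -0.7178, 0.0290) x1=(1.4646, -0.1942, -1.4399) x2=(1.7468, 1.5638, -1.8592) x3=(-0.5222, -1.0669, -1.5362) x4=(0.5267, 1.8662, 1.1174)
step 9: x0=(-0.8775, -0.7350, 0.0267) x1=(1.4690, -0.1948, -1.4703) x2=(1.7199, 1.5309, -1.8574) x3=(-0.5496, -1.0364, -1.5210) x4=(0.5024, 1.8919, 1.1120)
step 10: x0=(-0.8889, -0.7523, 0.0242) x1=(1.4737, -0.1949, -1.5009) x2=(1.6929, 1.4978, -1.8555) x3=(-0.5772, -1.0060, -1.5056) x4=(0.4782, 1.9177, 1.1067)
step 11: x0=(-0.9001, -0.7696, 0.0214) x1=(1.4788, -0.1943, -1.5315) x2=(1.6658, 1.4645, -1.8536) x3=(-0.6050, -0.9755, -1.4898) x4=(0.4539, 1.9435, 1.1012)
step 12: x0=(-0.9112, -0.7868, 0.0184) x1=(1.4841, -0.1930, -1.5623) x2=(1.6387, 1.4309, -1.8515) x3=(-0.6330, -0.9451, -1.4738) x4=(0.4297, 1.9693, 1.0958)
step 13: x0=(-0.9222, -0.8041, 0.0151) x1=(1.4897, -0.1911, -1.5932) x2=(1.6115, 1.3971, -1.8494) x3=(-0.6612, -0.9146, -1.4574) x4=(0.4054, 1.9951, 1.0904)
step 14: x0=(-0.9331, -0.8213, 0.0115) x1=(1.4956, -0.1884, -1.6242) x2=(1.5842, 1.3629, -1.8472) x3=(-0.6896, -0.8842, -1.4406) x4=(0.3811, 2.0209, 1.0849)
step 15: x0=(-0.9439, -0.8385, 0.0076) x1=(1.5017, -0.1850, -1.6554) x2=(1.5569, 1.3286, -1.8449) x3=(-0.7181, -0.8537, -1.4236) x4=(0.3568, 2.0466, 1.0795)
step 16: x0=(-0.9546, -0.8557, 0.0034) x1=(1.5081, -0.1807, -1.6867) x2=(1.5296, 1.2939, -1.8425) x3=(-0.7468, -0.8233, -1.4061) x4=(0.3326, 2.0724, 1.0740)
step 17: x0=(-0.9652, -0.8728, -0.0010) x1=(1.5147, -0.1757, -1.7181) x2=(1.5022, 1.2589, -1.8400) x3=(-0.7757, -0.7929, -1.3883) x4=(0.3083, 2.0981, 1.0685)
step 18: x0=(-0.9757, -0.8898, -0.0058) x1=(1.5216, -0.1697, -1.7496) x2=(1.4747, 1.2235, -1.8375) x3=(-0.8047, -0.7626, -1.3700) x4=(0.2840, 2.1239, 1.0630)
step 19: x0=(-0.9861, -0.9068, -0.0109) x1=(1.5285, -0.1628, -1.7812) x2=(1.4473, 1.1878, -1.8349) x3=(-0.8338, -0.7323, -1.3514) x4=(0.2597, 2.1496, 1.0575)
step 20: x0=(-0.9965, -0.9238, -0.0164) x1=(1.5356, -0.1548, -1.8130) x2=(1.4198, 1.1517, -1.8322) x3=(-0.8631, -0.7021, -1.3323) x4=(0.2354, 2.1754, 1.0520)
step 21: x0=(-1.0068, -0.9406, -0.0222) x1=(1.5428, -0.1458, -1.8447) x2=(1.3922, 1.1153, -1.8295) x3=(-0.8925, -0.6720, -1.3128) x4=(0.2111, 2.2011, 1.0464)
step 22: x0=(-1.0170, -0.9573, -0.0283) x1=(1.5501, -0.1357, -1.8765) x2=(1.3647, 1.0784, -1.8267) x3=(-0.9220, -0.6419, -1.2928) x4=(0.1869, 2.2268, 1.0409)
step 23: x0=(-1.0272, -0.9739, -0.0348) x1=(1.5573, -0.1243, -1.9083) x2=(1.3372, 1.0410, -1.8240) x3=(-0.9517, -0.6121, -1.2724) x4=(0.1626, 2.2525, 1.0353)
step 24: x0=(-1.0373, -0.9903, -0.0417) x1=(1.5644, -0.1117, -1.9401) x2=(1.3098, 1.0032, -1.8212) x3=(-0.9813, -0.5823, -1.2515) x4=(0.1383, 2.2782, 1.0297)
step 25: x0=(-1.0474, -1.0067, -0.0489) x1=(1.5714, -0.0977, -1.9718) x2=(1.2824, 0.9649, -1.8184) x3=(-1.0111, -0.5528, -1.2301) x4=(0.1140, 2.3039, 1.0241)
step 26: x0=(-1.0574, -1.0228, -0.0565) x1=(1.5781, -0.0822, -2.0033) x2=(1.2550, 0.9260, -1.8157) x3=(-1.0409, -0.5234, -1.2083) x4=(0.0898, 2.3296, 1.0185)
step 27: x0=(-1.0674, -1.0387, -0.0645) x1=(1.5845, -0.0653, -2.0346) x2=(1.2279, 0.8866, -1.8130) x3=(-1.0708, -0.4942, -1.1860) x4=(0.0655, 2.3552, 1.0129)
step 28: x0=(-1.0774, -1.0545, -0.0728) x1=(1.5903, -0.0468, -2.0655) x2=(1.2008, 0.8466, -1.8104) x3=(-1.1006, -0.4653, -1.1633) x4=(0.0412, 2.3809, 1.0073)
step 29: x0=(-1.0874, -1.0700, -0.0814) x1=(1.5956, -0.0266, -2.0960) x2=(1.1740, 0.8060, -1.8079) x3=(-1.1305, -0.4367, -1.1400) x4=(0.0170, 2.4065, 1.0017)
step 30: x0=(-1.0973, -1.0852, -0.0904) x1=(1.6002, -0.0048, -2.1260) x2=(1.1474, 0.7649, -1.8057) x3=(-1.1604, -0.4084, -1.1164) x4=(-0.0072, 2.4322, 0.9961)
step 31: x0=(-1.1073, -1.1003, -0.0998) x1=(1.6038, 0.0187, -2.1554) x2=(1.1212, 0.7231, -1.8036) x3=(-1.1902, -0.3803, -1.0923) x4=(-0.0315, 2.4578, 0.9905)
step 32: x0=(-1.1173, -1.1150, -0.1095) x1=(1.6063, 0.0438, -2.1839) x2=(1.0953, 0.6807, -1.8018) x3=(-1.2201, -0.3527, -1.0677) x4=(-0.0557, 2.4834, 0.9849)
step 33: x0=(-1.1274, -1.1295, -0.1195) x1=(1.6077, 0.0706, -2.2114) x2=(1.0698, 0.6377, -1.8003) x3=(-1.2498, -0.3253, -1.0428) x4=(-0.0799, 2.5090, 0.9792)
step 34: x0=(-1.1374, -1.1436, -0.1298) x1=(1.6076, 0.0989, -2.2379) x2=(1.0448, 0.5942, -1.7992) x3=(-1.2795, -0.2984, -1.0175) x4=(-0.1042, 2.5346, 0.9736)
step 35: x0=(-1.1475, -1.1575, -0.1403) x1=(1.6059, 0.1286, -2.2632) x2=(1.0203, 0.5502, -1.7986) x3=(-1.3091, -0.2719, -0.9918) x4=(-0.1284, 2.5602, 0.9680)
step 36: x0=(-1.1577, -1.1710, -0.1512) x1=(1.6026, 0.1595, -2.2870) x2=(0.9964, 0.5058, -1.7984) x3=(-1.3387, -0.2457, -0.9658) x4=(-0.1526, 2.5858, 0.9623)
step 37: x0=(-1.1679, -1.1842, -0.1623) x1=(1.5974, 0.1914, -2.3094) x2=(0.9731, 0.4610, -1.7987) x3=(-1.3681, -0.2200, -0.9395) x4=(-0.1767, 2.6113, 0.9567)
step 38: x0=(-1.1782, -1.1971, -0.1736) x1=(1.5904, 0.2240, -2.3303) x2=(0.9505, 0.4160, -1.7995) x3=(-1.3974, -0.1948, -0.9128) x4=(-0.2009, 2.6369, 0.9511)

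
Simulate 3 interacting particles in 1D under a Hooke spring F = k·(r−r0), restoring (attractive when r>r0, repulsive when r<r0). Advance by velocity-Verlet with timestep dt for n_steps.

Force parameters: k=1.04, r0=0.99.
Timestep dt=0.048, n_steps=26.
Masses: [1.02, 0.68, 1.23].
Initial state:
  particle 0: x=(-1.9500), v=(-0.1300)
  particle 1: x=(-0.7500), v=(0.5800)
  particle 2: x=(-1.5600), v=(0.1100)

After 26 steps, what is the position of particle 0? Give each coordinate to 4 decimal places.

(-2.0893)

step 0: x0=(-1.9500) x1=(-0.7500) x2=(-1.5600)
step 1: x0=(-1.9567) x1=(-0.7222) x2=(-1.5543)
step 2: x0=(-1.9642) x1=(-0.6947) x2=(-1.5478)
step 3: x0=(-1.9724) x1=(-0.6678) x2=(-1.5404)
step 4: x0=(-1.9812) x1=(-0.6415) x2=(-1.5322)
step 5: x0=(-1.9904) x1=(-0.6161) x2=(-1.5231)
step 6: x0=(-1.9999) x1=(-0.5917) x2=(-1.5131)
step 7: x0=(-2.0097) x1=(-0.5686) x2=(-1.5023)
step 8: x0=(-2.0195) x1=(-0.5469) x2=(-1.4907)
step 9: x0=(-2.0292) x1=(-0.5267) x2=(-1.4783)
step 10: x0=(-2.0388) x1=(-0.5082) x2=(-1.4650)
step 11: x0=(-2.0481) x1=(-0.4915) x2=(-1.4511)
step 12: x0=(-2.0570) x1=(-0.4767) x2=(-1.4364)
step 13: x0=(-2.0654) x1=(-0.4638) x2=(-1.4211)
step 14: x0=(-2.0731) x1=(-0.4530) x2=(-1.4051)
step 15: x0=(-2.0802) x1=(-0.4442) x2=(-1.3886)
step 16: x0=(-2.0864) x1=(-0.4376) x2=(-1.3716)
step 17: x0=(-2.0917) x1=(-0.4331) x2=(-1.3542)
step 18: x0=(-2.0960) x1=(-0.4308) x2=(-1.3365)
step 19: x0=(-2.0993) x1=(-0.4305) x2=(-1.3184)
step 20: x0=(-2.1015) x1=(-0.4322) x2=(-1.3001)
step 21: x0=(-2.1025) x1=(-0.4359) x2=(-1.2817)
step 22: x0=(-2.1023) x1=(-0.4415) x2=(-1.2633)
step 23: x0=(-2.1010) x1=(-0.4488) x2=(-1.2449)
step 24: x0=(-2.0983) x1=(-0.4578) x2=(-1.2266)
step 25: x0=(-2.0945) x1=(-0.4683) x2=(-1.2085)
step 26: x0=(-2.0893) x1=(-0.4802) x2=(-1.1907)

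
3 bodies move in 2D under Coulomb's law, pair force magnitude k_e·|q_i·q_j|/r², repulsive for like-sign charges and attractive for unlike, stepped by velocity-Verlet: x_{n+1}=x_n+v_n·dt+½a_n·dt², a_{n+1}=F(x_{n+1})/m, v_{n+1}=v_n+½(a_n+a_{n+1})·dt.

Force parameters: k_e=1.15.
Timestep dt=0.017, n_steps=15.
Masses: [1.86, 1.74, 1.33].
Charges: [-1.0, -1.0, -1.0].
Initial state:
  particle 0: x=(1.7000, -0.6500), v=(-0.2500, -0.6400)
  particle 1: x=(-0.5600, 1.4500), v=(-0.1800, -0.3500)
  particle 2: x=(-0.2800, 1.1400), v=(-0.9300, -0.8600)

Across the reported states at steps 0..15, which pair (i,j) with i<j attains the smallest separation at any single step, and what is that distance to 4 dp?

step 0: x0=(1.7000, -0.6500) x1=(-0.5600, 1.4500) x2=(-0.2800, 1.1400)
step 1: x0=(1.6958, -0.6609) x1=(-0.5634, 1.4445) x2=(-0.2953, 1.1249)
step 2: x0=(1.6916, -0.6718) x1=(-0.5676, 1.4398) x2=(-0.3098, 1.1086)
step 3: x0=(1.6874, -0.6828) x1=(-0.5724, 1.4360) x2=(-0.3234, 1.0913)
step 4: x0=(1.6833, -0.6938) x1=(-0.5779, 1.4330) x2=(-0.3362, 1.0729)
step 5: x0=(1.6792, -0.7048) x1=(-0.5839, 1.4309) x2=(-0.3483, 1.0534)
step 6: x0=(1.6751, -0.7158) x1=(-0.5905, 1.4297) x2=(-0.3598, 1.0329)
step 7: x0=(1.6710, -0.7269) x1=(-0.5976, 1.4292) x2=(-0.3707, 1.0114)
step 8: x0=(1.6670, -0.7380) x1=(-0.6050, 1.4295) x2=(-0.3811, 0.9889)
step 9: x0=(1.6631, -0.7491) x1=(-0.6128, 1.4305) x2=(-0.3910, 0.9655)
step 10: x0=(1.6591, -0.7603) x1=(-0.6210, 1.4322) x2=(-0.4006, 0.9413)
step 11: x0=(1.6552, -0.7714) x1=(-0.6294, 1.4345) x2=(-0.4098, 0.9163)
step 12: x0=(1.6513, -0.7827) x1=(-0.6381, 1.4373) x2=(-0.4188, 0.8906)
step 13: x0=(1.6475, -0.7939) x1=(-0.6470, 1.4407) x2=(-0.4275, 0.8643)
step 14: x0=(1.6437, -0.8052) x1=(-0.6561, 1.4446) x2=(-0.4360, 0.8374)
step 15: x0=(1.6399, -0.8165) x1=(-0.6654, 1.4489) x2=(-0.4444, 0.8099)

pair (1,2), distance 0.4172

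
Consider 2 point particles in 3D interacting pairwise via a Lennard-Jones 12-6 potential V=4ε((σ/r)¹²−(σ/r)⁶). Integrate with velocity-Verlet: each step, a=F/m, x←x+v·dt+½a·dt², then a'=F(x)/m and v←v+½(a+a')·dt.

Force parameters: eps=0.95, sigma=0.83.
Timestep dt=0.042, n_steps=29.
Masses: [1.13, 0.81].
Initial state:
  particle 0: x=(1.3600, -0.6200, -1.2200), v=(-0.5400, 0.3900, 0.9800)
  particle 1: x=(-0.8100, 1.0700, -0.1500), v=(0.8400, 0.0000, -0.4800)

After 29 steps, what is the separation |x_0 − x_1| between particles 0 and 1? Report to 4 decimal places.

1.4075

step 0: x0=(1.3600, -0.6200, -1.2200) x1=(-0.8100, 1.0700, -0.1500)
step 1: x0=(1.3373, -0.6036, -1.1788) x1=(-0.7747, 1.0700, -0.1702)
step 2: x0=(1.3146, -0.5872, -1.1377) x1=(-0.7394, 1.0700, -0.1903)
step 3: x0=(1.2919, -0.5708, -1.0965) x1=(-0.7041, 1.0700, -0.2105)
step 4: x0=(1.2692, -0.5544, -1.0553) x1=(-0.6688, 1.0700, -0.2307)
step 5: x0=(1.2465, -0.5380, -1.0142) x1=(-0.6335, 1.0699, -0.2508)
step 6: x0=(1.2238, -0.5216, -0.9730) x1=(-0.5982, 1.0699, -0.2710)
step 7: x0=(1.2011, -0.5052, -0.9318) x1=(-0.5628, 1.0698, -0.2912)
step 8: x0=(1.1783, -0.4888, -0.8906) x1=(-0.5274, 1.0697, -0.3114)
step 9: x0=(1.1556, -0.4723, -0.8494) x1=(-0.4920, 1.0696, -0.3316)
step 10: x0=(1.1328, -0.4558, -0.8082) x1=(-0.4566, 1.0695, -0.3519)
step 11: x0=(1.1099, -0.4393, -0.7670) x1=(-0.4211, 1.0693, -0.3721)
step 12: x0=(1.0871, -0.4228, -0.7258) x1=(-0.3856, 1.0691, -0.3923)
step 13: x0=(1.0642, -0.4062, -0.6846) x1=(-0.3500, 1.0688, -0.4126)
step 14: x0=(1.0412, -0.3896, -0.6433) x1=(-0.3144, 1.0684, -0.4329)
step 15: x0=(1.0182, -0.3729, -0.6021) x1=(-0.2786, 1.0680, -0.4531)
step 16: x0=(0.9952, -0.3561, -0.5608) x1=(-0.2428, 1.0674, -0.4734)
step 17: x0=(0.9720, -0.3392, -0.5196) x1=(-0.2068, 1.0668, -0.4937)
step 18: x0=(0.9487, -0.3222, -0.4783) x1=(-0.1707, 1.0659, -0.5140)
step 19: x0=(0.9253, -0.3050, -0.4370) x1=(-0.1344, 1.0648, -0.5343)
step 20: x0=(0.9018, -0.2877, -0.3958) x1=(-0.0980, 1.0634, -0.5546)
step 21: x0=(0.8781, -0.2701, -0.3546) x1=(-0.0612, 1.0618, -0.5749)
step 22: x0=(0.8542, -0.2523, -0.3134) x1=(-0.0242, 1.0597, -0.5950)
step 23: x0=(0.8300, -0.2341, -0.2723) x1=(0.0131, 1.0572, -0.6151)
step 24: x0=(0.8056, -0.2155, -0.2313) x1=(0.0507, 1.0541, -0.6351)
step 25: x0=(0.7810, -0.1964, -0.1904) x1=(0.0888, 1.0503, -0.6548)
step 26: x0=(0.7560, -0.1768, -0.1498) x1=(0.1272, 1.0459, -0.6742)
step 27: x0=(0.7307, -0.1566, -0.1094) x1=(0.1661, 1.0405, -0.6933)
step 28: x0=(0.7051, -0.1357, -0.0693) x1=(0.2055, 1.0343, -0.7119)
step 29: x0=(0.6792, -0.1141, -0.0297) x1=(0.2453, 1.0270, -0.7300)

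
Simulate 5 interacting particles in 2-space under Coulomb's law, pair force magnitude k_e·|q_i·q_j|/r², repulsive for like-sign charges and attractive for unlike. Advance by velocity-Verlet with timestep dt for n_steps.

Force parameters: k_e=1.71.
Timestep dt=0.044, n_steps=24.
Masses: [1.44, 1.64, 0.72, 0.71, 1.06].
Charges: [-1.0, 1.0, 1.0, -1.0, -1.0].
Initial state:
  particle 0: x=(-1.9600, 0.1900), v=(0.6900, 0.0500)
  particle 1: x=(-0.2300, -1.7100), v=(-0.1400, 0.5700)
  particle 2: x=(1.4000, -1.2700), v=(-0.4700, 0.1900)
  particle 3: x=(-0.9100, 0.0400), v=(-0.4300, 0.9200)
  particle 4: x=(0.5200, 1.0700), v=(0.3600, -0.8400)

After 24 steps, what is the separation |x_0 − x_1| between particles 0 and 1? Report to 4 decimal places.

1.4730

step 0: x0=(-1.9600, 0.1900) x1=(-0.2300, -1.7100) x2=(1.4000, -1.2700) x3=(-0.9100, 0.0400) x4=(0.5200, 1.0700)
step 1: x0=(-1.9306, 0.1921) x1=(-0.2367, -1.6845) x2=(1.3795, -1.2609) x3=(-0.9270, 0.0790) x4=(0.5365, 1.0330)
step 2: x0=(-1.9034, 0.1941) x1=(-0.2444, -1.6582) x2=(1.3595, -1.2501) x3=(-0.9396, 0.1151) x4=(0.5544, 0.9958)
step 3: x0=(-1.8785, 0.1957) x1=(-0.2532, -1.6311) x2=(1.3399, -1.2377) x3=(-0.9476, 0.1484) x4=(0.5736, 0.9584)
step 4: x0=(-1.8562, 0.1971) x1=(-0.2630, -1.6031) x2=(1.3209, -1.2236) x3=(-0.9506, 0.1792) x4=(0.5944, 0.9207)
step 5: x0=(-1.8366, 0.1980) x1=(-0.2740, -1.5742) x2=(1.3023, -1.2078) x3=(-0.9483, 0.2077) x4=(0.6165, 0.8826)
step 6: x0=(-1.8198, 0.1984) x1=(-0.2860, -1.5445) x2=(1.2843, -1.1901) x3=(-0.9406, 0.2341) x4=(0.6402, 0.8440)
step 7: x0=(-1.8058, 0.1982) x1=(-0.2991, -1.5138) x2=(1.2667, -1.1706) x3=(-0.9273, 0.2585) x4=(0.6654, 0.8048)
step 8: x0=(-1.7947, 0.1973) x1=(-0.3133, -1.4822) x2=(1.2497, -1.1491) x3=(-0.9086, 0.2812) x4=(0.6921, 0.7650)
step 9: x0=(-1.7863, 0.1956) x1=(-0.3286, -1.4496) x2=(1.2331, -1.1256) x3=(-0.8847, 0.3023) x4=(0.7204, 0.7243)
step 10: x0=(-1.7805, 0.1931) x1=(-0.3450, -1.4159) x2=(1.2170, -1.1000) x3=(-0.8557, 0.3220) x4=(0.7503, 0.6827)
step 11: x0=(-1.7771, 0.1897) x1=(-0.3624, -1.3812) x2=(1.2014, -1.0721) x3=(-0.8221, 0.3402) x4=(0.7817, 0.6401)
step 12: x0=(-1.7760, 0.1854) x1=(-0.3809, -1.3453) x2=(1.1861, -1.0419) x3=(-0.7843, 0.3570) x4=(0.8146, 0.5963)
step 13: x0=(-1.7768, 0.1801) x1=(-0.4005, -1.3083) x2=(1.1712, -1.0090) x3=(-0.7428, 0.3724) x4=(0.8491, 0.5512)
step 14: x0=(-1.7795, 0.1740) x1=(-0.4211, -1.2701) x2=(1.1566, -0.9734) x3=(-0.6979, 0.3863) x4=(0.8852, 0.5045)
step 15: x0=(-1.7836, 0.1669) x1=(-0.4426, -1.2306) x2=(1.1423, -0.9348) x3=(-0.6500, 0.3987) x4=(0.9228, 0.4561)
step 16: x0=(-1.7892, 0.1589) x1=(-0.4651, -1.1897) x2=(1.1281, -0.8929) x3=(-0.5997, 0.4094) x4=(0.9619, 0.4057)
step 17: x0=(-1.7958, 0.1500) x1=(-0.4886, -1.1475) x2=(1.1141, -0.8472) x3=(-0.5473, 0.4184) x4=(1.0025, 0.3530)
step 18: x0=(-1.8035, 0.1403) x1=(-0.5129, -1.1039) x2=(1.1002, -0.7973) x3=(-0.4931, 0.4255) x4=(1.0445, 0.2977)
step 19: x0=(-1.8119, 0.1297) x1=(-0.5381, -1.0588) x2=(1.0865, -0.7423) x3=(-0.4374, 0.4306) x4=(1.0877, 0.2392)
step 20: x0=(-1.8209, 0.1182) x1=(-0.5641, -1.0122) x2=(1.0729, -0.6814) x3=(-0.3805, 0.4337) x4=(1.1321, 0.1769)
step 21: x0=(-1.8304, 0.1060) x1=(-0.5907, -0.9641) x2=(1.0597, -0.6130) x3=(-0.3227, 0.4344) x4=(1.1773, 0.1097)
step 22: x0=(-1.8402, 0.0928) x1=(-0.6181, -0.9144) x2=(1.0478, -0.5347) x3=(-0.2640, 0.4329) x4=(1.2225, 0.0362)
step 23: x0=(-1.8501, 0.0789) x1=(-0.6461, -0.8631) x2=(1.0393, -0.4427) x3=(-0.2047, 0.4288) x4=(1.2662, -0.0465)
step 24: x0=(-1.8600, 0.0642) x1=(-0.6746, -0.8102) x2=(1.0411, -0.3298) x3=(-0.1449, 0.4222) x4=(1.3033, -0.1428)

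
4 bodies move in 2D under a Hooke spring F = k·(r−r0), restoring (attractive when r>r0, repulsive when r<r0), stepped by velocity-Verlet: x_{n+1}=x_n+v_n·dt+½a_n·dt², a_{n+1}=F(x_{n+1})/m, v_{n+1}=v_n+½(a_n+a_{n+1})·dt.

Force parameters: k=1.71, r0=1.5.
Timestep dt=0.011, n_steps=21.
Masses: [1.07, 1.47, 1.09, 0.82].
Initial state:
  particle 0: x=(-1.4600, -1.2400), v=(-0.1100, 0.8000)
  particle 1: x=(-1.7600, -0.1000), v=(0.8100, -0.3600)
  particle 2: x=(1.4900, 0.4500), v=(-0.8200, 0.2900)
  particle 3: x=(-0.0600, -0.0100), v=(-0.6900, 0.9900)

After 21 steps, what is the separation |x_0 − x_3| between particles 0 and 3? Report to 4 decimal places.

step 0: x0=(-1.4600, -1.2400) x1=(-1.7600, -0.1000) x2=(1.4900, 0.4500) x3=(-0.0600, -0.0100)
step 1: x0=(-1.4610, -1.2311) x1=(-1.7510, -0.1039) x2=(1.4806, 0.4531) x3=(-0.0676, 0.0009)
step 2: x0=(-1.4616, -1.2221) x1=(-1.7417, -0.1077) x2=(1.4706, 0.4559) x3=(-0.0754, 0.0117)
step 3: x0=(-1.4619, -1.2129) x1=(-1.7321, -0.1115) x2=(1.4599, 0.4585) x3=(-0.0832, 0.0224)
step 4: x0=(-1.4618, -1.2035) x1=(-1.7223, -0.1151) x2=(1.4486, 0.4608) x3=(-0.0911, 0.0331)
step 5: x0=(-1.4613, -1.1940) x1=(-1.7122, -0.1187) x2=(1.4366, 0.4629) x3=(-0.0990, 0.0438)
step 6: x0=(-1.4604, -1.1843) x1=(-1.7019, -0.1221) x2=(1.4240, 0.4648) x3=(-0.1071, 0.0543)
step 7: x0=(-1.4591, -1.1745) x1=(-1.6914, -0.1254) x2=(1.4108, 0.4664) x3=(-0.1152, 0.0649)
step 8: x0=(-1.4575, -1.1646) x1=(-1.6806, -0.1287) x2=(1.3969, 0.4679) x3=(-0.1233, 0.0754)
step 9: x0=(-1.4555, -1.1545) x1=(-1.6697, -0.1318) x2=(1.3824, 0.4690) x3=(-0.1315, 0.0858)
step 10: x0=(-1.4531, -1.1443) x1=(-1.6585, -0.1348) x2=(1.3674, 0.4700) x3=(-0.1398, 0.0962)
step 11: x0=(-1.4504, -1.1340) x1=(-1.6470, -0.1377) x2=(1.3517, 0.4707) x3=(-0.1482, 0.1065)
step 12: x0=(-1.4474, -1.1236) x1=(-1.6354, -0.1405) x2=(1.3354, 0.4712) x3=(-0.1565, 0.1168)
step 13: x0=(-1.4440, -1.1130) x1=(-1.6236, -0.1432) x2=(1.3186, 0.4715) x3=(-0.1650, 0.1270)
step 14: x0=(-1.4403, -1.1024) x1=(-1.6116, -0.1458) x2=(1.3012, 0.4715) x3=(-0.1734, 0.1372)
step 15: x0=(-1.4362, -1.0916) x1=(-1.5994, -0.1483) x2=(1.2833, 0.4714) x3=(-0.1819, 0.1473)
step 16: x0=(-1.4318, -1.0808) x1=(-1.5871, -0.1506) x2=(1.2648, 0.4710) x3=(-0.1905, 0.1574)
step 17: x0=(-1.4271, -1.0699) x1=(-1.5745, -0.1529) x2=(1.2458, 0.4704) x3=(-0.1991, 0.1674)
step 18: x0=(-1.4220, -1.0589) x1=(-1.5618, -0.1550) x2=(1.2263, 0.4696) x3=(-0.2077, 0.1774)
step 19: x0=(-1.4167, -1.0479) x1=(-1.5489, -0.1569) x2=(1.2063, 0.4686) x3=(-0.2163, 0.1874)
step 20: x0=(-1.4110, -1.0367) x1=(-1.5359, -0.1588) x2=(1.1858, 0.4674) x3=(-0.2249, 0.1973)
step 21: x0=(-1.4051, -1.0256) x1=(-1.5228, -0.1606) x2=(1.1648, 0.4660) x3=(-0.2336, 0.2072)

1.7006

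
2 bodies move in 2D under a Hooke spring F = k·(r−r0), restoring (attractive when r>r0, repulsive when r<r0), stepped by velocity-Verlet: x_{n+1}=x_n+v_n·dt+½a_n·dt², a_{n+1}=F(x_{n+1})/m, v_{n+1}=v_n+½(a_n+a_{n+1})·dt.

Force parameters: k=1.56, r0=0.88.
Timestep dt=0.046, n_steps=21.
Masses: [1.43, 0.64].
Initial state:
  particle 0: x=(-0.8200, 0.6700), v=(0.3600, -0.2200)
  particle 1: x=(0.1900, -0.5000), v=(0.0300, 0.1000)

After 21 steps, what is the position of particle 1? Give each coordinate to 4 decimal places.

step 0: x0=(-0.8200, 0.6700) x1=(0.1900, -0.5000)
step 1: x0=(-0.8029, 0.6593) x1=(0.1903, -0.4941)
step 2: x0=(-0.7849, 0.6475) x1=(0.1884, -0.4857)
step 3: x0=(-0.7660, 0.6346) x1=(0.1844, -0.4749)
step 4: x0=(-0.7461, 0.6207) x1=(0.1785, -0.4618)
step 5: x0=(-0.7255, 0.6058) x1=(0.1707, -0.4466)
step 6: x0=(-0.7041, 0.5900) x1=(0.1613, -0.4294)
step 7: x0=(-0.6820, 0.5735) x1=(0.1504, -0.4104)
step 8: x0=(-0.6593, 0.5562) x1=(0.1381, -0.3898)
step 9: x0=(-0.6361, 0.5383) x1=(0.1246, -0.3678)
step 10: x0=(-0.6125, 0.5198) x1=(0.1101, -0.3446)
step 11: x0=(-0.5884, 0.5010) x1=(0.0948, -0.3204)
step 12: x0=(-0.5641, 0.4817) x1=(0.0789, -0.2955)
step 13: x0=(-0.5396, 0.4623) x1=(0.0625, -0.2701)
step 14: x0=(-0.5150, 0.4427) x1=(0.0459, -0.2443)
step 15: x0=(-0.4904, 0.4231) x1=(0.0293, -0.2186)
step 16: x0=(-0.4659, 0.4037) x1=(0.0129, -0.1931)
step 17: x0=(-0.4415, 0.3844) x1=(-0.0032, -0.1680)
step 18: x0=(-0.4174, 0.3654) x1=(-0.0187, -0.1437)
step 19: x0=(-0.3936, 0.3469) x1=(-0.0334, -0.1203)
step 20: x0=(-0.3703, 0.3289) x1=(-0.0473, -0.0981)
step 21: x0=(-0.3474, 0.3115) x1=(-0.0600, -0.0773)

(-0.0600, -0.0773)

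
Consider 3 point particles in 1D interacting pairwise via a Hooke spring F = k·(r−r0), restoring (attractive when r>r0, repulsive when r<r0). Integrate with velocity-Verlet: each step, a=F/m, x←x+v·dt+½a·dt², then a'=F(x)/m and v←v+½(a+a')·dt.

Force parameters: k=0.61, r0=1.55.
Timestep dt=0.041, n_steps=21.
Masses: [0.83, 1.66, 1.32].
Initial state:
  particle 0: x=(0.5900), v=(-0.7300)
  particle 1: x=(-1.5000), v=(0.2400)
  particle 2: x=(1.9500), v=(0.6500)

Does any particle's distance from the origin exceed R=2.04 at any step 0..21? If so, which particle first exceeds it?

step 0: x0=(0.5900) x1=(-1.5000) x2=(1.9500)
step 1: x0=(0.5596) x1=(-1.4894) x2=(1.9760)
step 2: x0=(0.5285) x1=(-1.4773) x2=(2.0006)
step 3: x0=(0.4966) x1=(-1.4638) x2=(2.0238)
step 4: x0=(0.4643) x1=(-1.4488) x2=(2.0454)
step 5: x0=(0.4315) x1=(-1.4323) x2=(2.0656)
step 6: x0=(0.3985) x1=(-1.4145) x2=(2.0841)
step 7: x0=(0.3653) x1=(-1.3953) x2=(2.1011)
step 8: x0=(0.3320) x1=(-1.3748) x2=(2.1164)
step 9: x0=(0.2989) x1=(-1.3529) x2=(2.1300)
step 10: x0=(0.2659) x1=(-1.3299) x2=(2.1418)
step 11: x0=(0.2334) x1=(-1.3056) x2=(2.1520)
step 12: x0=(0.2013) x1=(-1.2801) x2=(2.1603)
step 13: x0=(0.1698) x1=(-1.2535) x2=(2.1669)
step 14: x0=(0.1389) x1=(-1.2258) x2=(2.1717)
step 15: x0=(0.1090) x1=(-1.1971) x2=(2.1747)
step 16: x0=(0.0799) x1=(-1.1675) x2=(2.1758)
step 17: x0=(0.0519) x1=(-1.1369) x2=(2.1752)
step 18: x0=(0.0251) x1=(-1.1054) x2=(2.1727)
step 19: x0=(-0.0005) x1=(-1.0731) x2=(2.1684)
step 20: x0=(-0.0247) x1=(-1.0401) x2=(2.1623)
step 21: x0=(-0.0475) x1=(-1.0064) x2=(2.1545)

yes, particle 2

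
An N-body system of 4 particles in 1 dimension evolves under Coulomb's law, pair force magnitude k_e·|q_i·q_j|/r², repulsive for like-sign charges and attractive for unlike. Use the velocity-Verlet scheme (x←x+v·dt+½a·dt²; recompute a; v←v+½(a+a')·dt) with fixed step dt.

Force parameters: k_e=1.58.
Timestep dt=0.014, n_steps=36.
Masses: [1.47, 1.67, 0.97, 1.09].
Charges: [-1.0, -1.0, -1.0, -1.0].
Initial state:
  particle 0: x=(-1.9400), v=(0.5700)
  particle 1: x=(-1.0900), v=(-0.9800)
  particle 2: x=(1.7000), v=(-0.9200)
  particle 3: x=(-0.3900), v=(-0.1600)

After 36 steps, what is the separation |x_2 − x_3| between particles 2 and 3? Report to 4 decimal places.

step 0: x0=(-1.9400) x1=(-1.0900) x2=(1.7000) x3=(-0.3900)
step 1: x0=(-1.9322) x1=(-1.1038) x2=(1.6872) x3=(-0.3919)
step 2: x0=(-1.9248) x1=(-1.1177) x2=(1.6745) x3=(-0.3932)
step 3: x0=(-1.9179) x1=(-1.1317) x2=(1.6620) x3=(-0.3939)
step 4: x0=(-1.9114) x1=(-1.1458) x2=(1.6496) x3=(-0.3941)
step 5: x0=(-1.9054) x1=(-1.1599) x2=(1.6373) x3=(-0.3937)
step 6: x0=(-1.8998) x1=(-1.1740) x2=(1.6252) x3=(-0.3927)
step 7: x0=(-1.8948) x1=(-1.1881) x2=(1.6133) x3=(-0.3912)
step 8: x0=(-1.8903) x1=(-1.2021) x2=(1.6015) x3=(-0.3892)
step 9: x0=(-1.8864) x1=(-1.2161) x2=(1.5898) x3=(-0.3868)
step 10: x0=(-1.8830) x1=(-1.2299) x2=(1.5783) x3=(-0.3838)
step 11: x0=(-1.8803) x1=(-1.2436) x2=(1.5669) x3=(-0.3804)
step 12: x0=(-1.8781) x1=(-1.2570) x2=(1.5557) x3=(-0.3766)
step 13: x0=(-1.8767) x1=(-1.2703) x2=(1.5446) x3=(-0.3724)
step 14: x0=(-1.8759) x1=(-1.2833) x2=(1.5337) x3=(-0.3678)
step 15: x0=(-1.8758) x1=(-1.2961) x2=(1.5230) x3=(-0.3627)
step 16: x0=(-1.8765) x1=(-1.3085) x2=(1.5124) x3=(-0.3573)
step 17: x0=(-1.8779) x1=(-1.3205) x2=(1.5020) x3=(-0.3516)
step 18: x0=(-1.8801) x1=(-1.3322) x2=(1.4917) x3=(-0.3455)
step 19: x0=(-1.8832) x1=(-1.3435) x2=(1.4816) x3=(-0.3391)
step 20: x0=(-1.8870) x1=(-1.3544) x2=(1.4716) x3=(-0.3324)
step 21: x0=(-1.8917) x1=(-1.3648) x2=(1.4618) x3=(-0.3253)
step 22: x0=(-1.8973) x1=(-1.3747) x2=(1.4522) x3=(-0.3180)
step 23: x0=(-1.9037) x1=(-1.3842) x2=(1.4428) x3=(-0.3104)
step 24: x0=(-1.9110) x1=(-1.3931) x2=(1.4335) x3=(-0.3025)
step 25: x0=(-1.9193) x1=(-1.4016) x2=(1.4244) x3=(-0.2944)
step 26: x0=(-1.9283) x1=(-1.4095) x2=(1.4155) x3=(-0.2860)
step 27: x0=(-1.9383) x1=(-1.4169) x2=(1.4068) x3=(-0.2774)
step 28: x0=(-1.9492) x1=(-1.4238) x2=(1.3982) x3=(-0.2686)
step 29: x0=(-1.9609) x1=(-1.4301) x2=(1.3898) x3=(-0.2596)
step 30: x0=(-1.9734) x1=(-1.4360) x2=(1.3816) x3=(-0.2504)
step 31: x0=(-1.9868) x1=(-1.4414) x2=(1.3736) x3=(-0.2409)
step 32: x0=(-2.0009) x1=(-1.4463) x2=(1.3658) x3=(-0.2313)
step 33: x0=(-2.0158) x1=(-1.4507) x2=(1.3582) x3=(-0.2216)
step 34: x0=(-2.0315) x1=(-1.4548) x2=(1.3508) x3=(-0.2116)
step 35: x0=(-2.0479) x1=(-1.4584) x2=(1.3436) x3=(-0.2015)
step 36: x0=(-2.0650) x1=(-1.4616) x2=(1.3366) x3=(-0.1913)

1.5278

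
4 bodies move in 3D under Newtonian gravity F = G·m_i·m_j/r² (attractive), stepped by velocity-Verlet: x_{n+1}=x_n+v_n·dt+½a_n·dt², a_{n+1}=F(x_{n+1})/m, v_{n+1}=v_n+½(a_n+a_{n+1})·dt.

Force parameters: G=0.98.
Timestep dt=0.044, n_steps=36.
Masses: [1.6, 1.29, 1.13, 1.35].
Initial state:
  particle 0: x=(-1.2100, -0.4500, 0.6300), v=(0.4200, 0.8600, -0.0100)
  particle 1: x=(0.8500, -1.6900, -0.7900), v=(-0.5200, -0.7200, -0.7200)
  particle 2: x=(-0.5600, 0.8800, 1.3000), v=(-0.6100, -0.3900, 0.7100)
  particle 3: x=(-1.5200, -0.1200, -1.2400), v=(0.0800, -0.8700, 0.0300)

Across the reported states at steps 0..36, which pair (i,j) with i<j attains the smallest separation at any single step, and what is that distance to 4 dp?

pair (0,2), distance 1.0260

step 0: x0=(-1.2100, -0.4500, 0.6300) x1=(0.8500, -1.6900, -0.7900) x2=(-0.5600, 0.8800, 1.3000) x3=(-1.5200, -0.1200, -1.2400)
step 1: x0=(-1.1913, -0.4118, 0.6293) x1=(0.8268, -1.7215, -0.8216) x2=(-0.5871, 0.8622, 1.3308) x3=(-1.5162, -0.1584, -1.2381)
step 2: x0=(-1.1722, -0.3730, 0.6282) x1=(0.8030, -1.7524, -0.8529) x2=(-0.6147, 0.8433, 1.3607) x3=(-1.5120, -0.1970, -1.2352)
step 3: x0=(-1.1526, -0.3336, 0.6266) x1=(0.7787, -1.7829, -0.8839) x2=(-0.6427, 0.8230, 1.3896) x3=(-1.5073, -0.2357, -1.2312)
step 4: x0=(-1.1326, -0.2935, 0.6247) x1=(0.7537, -1.8130, -0.9147) x2=(-0.6713, 0.8015, 1.4174) x3=(-1.5021, -0.2746, -1.2261)
step 5: x0=(-1.1123, -0.2527, 0.6225) x1=(0.7282, -1.8425, -0.9453) x2=(-0.7004, 0.7785, 1.4440) x3=(-1.4964, -0.3135, -1.2199)
step 6: x0=(-1.0915, -0.2113, 0.6201) x1=(0.7021, -1.8716, -0.9756) x2=(-0.7300, 0.7542, 1.4694) x3=(-1.4902, -0.3526, -1.2126)
step 7: x0=(-1.0704, -0.1692, 0.6176) x1=(0.6754, -1.9001, -1.0057) x2=(-0.7600, 0.7284, 1.4932) x3=(-1.4835, -0.3917, -1.2043)
step 8: x0=(-1.0490, -0.1265, 0.6152) x1=(0.6482, -1.9281, -1.0355) x2=(-0.7905, 0.7011, 1.5155) x3=(-1.4763, -0.4307, -1.1949)
step 9: x0=(-1.0273, -0.0831, 0.6128) x1=(0.6204, -1.9556, -1.0650) x2=(-0.8214, 0.6724, 1.5361) x3=(-1.4685, -0.4698, -1.1844)
step 10: x0=(-1.0054, -0.0392, 0.6108) x1=(0.5921, -1.9826, -1.0943) x2=(-0.8526, 0.6421, 1.5547) x3=(-1.4601, -0.5088, -1.1729)
step 11: x0=(-0.9833, 0.0053, 0.6092) x1=(0.5632, -2.0091, -1.1233) x2=(-0.8841, 0.6104, 1.5711) x3=(-1.4512, -0.5478, -1.1603)
step 12: x0=(-0.9612, 0.0503, 0.6081) x1=(0.5337, -2.0350, -1.1520) x2=(-0.9159, 0.5772, 1.5853) x3=(-1.4417, -0.5866, -1.1468)
step 13: x0=(-0.9389, 0.0957, 0.6079) x1=(0.5038, -2.0604, -1.1805) x2=(-0.9477, 0.5426, 1.5969) x3=(-1.4317, -0.6254, -1.1323)
step 14: x0=(-0.9168, 0.1415, 0.6085) x1=(0.4733, -2.0852, -1.2088) x2=(-0.9795, 0.5068, 1.6058) x3=(-1.4211, -0.6640, -1.1170)
step 15: x0=(-0.8949, 0.1875, 0.6103) x1=(0.4422, -2.1094, -1.2367) x2=(-1.0111, 0.4699, 1.6119) x3=(-1.4099, -0.7024, -1.1007)
step 16: x0=(-0.8732, 0.2335, 0.6132) x1=(0.4106, -2.1331, -1.2644) x2=(-1.0424, 0.4320, 1.6149) x3=(-1.3981, -0.7407, -1.0836)
step 17: x0=(-0.8519, 0.2795, 0.6173) x1=(0.3785, -2.1562, -1.2917) x2=(-1.0733, 0.3933, 1.6149) x3=(-1.3857, -0.7788, -1.0656)
step 18: x0=(-0.8311, 0.3252, 0.6229) x1=(0.3459, -2.1787, -1.3188) x2=(-1.1035, 0.3541, 1.6116) x3=(-1.3727, -0.8168, -1.0469)
step 19: x0=(-0.8110, 0.3705, 0.6298) x1=(0.3126, -2.2007, -1.3456) x2=(-1.1329, 0.3147, 1.6053) x3=(-1.3591, -0.8545, -1.0275)
step 20: x0=(-0.7916, 0.4152, 0.6380) x1=(0.2789, -2.2220, -1.3720) x2=(-1.1614, 0.2752, 1.5958) x3=(-1.3449, -0.8921, -1.0074)
step 21: x0=(-0.7729, 0.4591, 0.6476) x1=(0.2446, -2.2427, -1.3982) x2=(-1.1888, 0.2358, 1.5833) x3=(-1.3302, -0.9296, -0.9867)
step 22: x0=(-0.7551, 0.5022, 0.6585) x1=(0.2097, -2.2627, -1.4240) x2=(-1.2151, 0.1968, 1.5680) x3=(-1.3148, -0.9669, -0.9654)
step 23: x0=(-0.7382, 0.5443, 0.6705) x1=(0.1743, -2.2822, -1.4494) x2=(-1.2403, 0.1584, 1.5499) x3=(-1.2989, -1.0041, -0.9435)
step 24: x0=(-0.7222, 0.5852, 0.6835) x1=(0.1383, -2.3010, -1.4744) x2=(-1.2641, 0.1206, 1.5294) x3=(-1.2824, -1.0411, -0.9212)
step 25: x0=(-0.7072, 0.6249, 0.6974) x1=(0.1017, -2.3191, -1.4990) x2=(-1.2868, 0.0837, 1.5065) x3=(-1.2653, -1.0781, -0.8983)
step 26: x0=(-0.6930, 0.6634, 0.7121) x1=(0.0646, -2.3365, -1.5232) x2=(-1.3081, 0.0477, 1.4815) x3=(-1.2476, -1.1149, -0.8751)
step 27: x0=(-0.6798, 0.7006, 0.7276) x1=(0.0269, -2.3532, -1.5470) x2=(-1.3282, 0.0126, 1.4546) x3=(-1.2294, -1.1517, -0.8515)
step 28: x0=(-0.6675, 0.7365, 0.7435) x1=(-0.0113, -2.3693, -1.5702) x2=(-1.3471, -0.0216, 1.4259) x3=(-1.2105, -1.1884, -0.8275)
step 29: x0=(-0.6560, 0.7711, 0.7600) x1=(-0.0501, -2.3846, -1.5930) x2=(-1.3648, -0.0547, 1.3957) x3=(-1.1912, -1.2251, -0.8033)
step 30: x0=(-0.6453, 0.8044, 0.7767) x1=(-0.0895, -2.3992, -1.6151) x2=(-1.3813, -0.0869, 1.3640) x3=(-1.1713, -1.2617, -0.7788)
step 31: x0=(-0.6353, 0.8364, 0.7938) x1=(-0.1295, -2.4130, -1.6367) x2=(-1.3968, -0.1182, 1.3310) x3=(-1.1508, -1.2984, -0.7540)
step 32: x0=(-0.6262, 0.8672, 0.8111) x1=(-0.1700, -2.4261, -1.6577) x2=(-1.4111, -0.1485, 1.2968) x3=(-1.1299, -1.3350, -0.7292)
step 33: x0=(-0.6177, 0.8967, 0.8284) x1=(-0.2111, -2.4385, -1.6780) x2=(-1.4244, -0.1779, 1.2616) x3=(-1.1084, -1.3716, -0.7042)
step 34: x0=(-0.6099, 0.9250, 0.8459) x1=(-0.2526, -2.4500, -1.6975) x2=(-1.4368, -0.2066, 1.2253) x3=(-1.0866, -1.4083, -0.6791)
step 35: x0=(-0.6027, 0.9522, 0.8633) x1=(-0.2947, -2.4608, -1.7163) x2=(-1.4482, -0.2344, 1.1881) x3=(-1.0642, -1.4449, -0.6541)
step 36: x0=(-0.5961, 0.9782, 0.8808) x1=(-0.3373, -2.4708, -1.7343) x2=(-1.4587, -0.2616, 1.1501) x3=(-1.0415, -1.4815, -0.6290)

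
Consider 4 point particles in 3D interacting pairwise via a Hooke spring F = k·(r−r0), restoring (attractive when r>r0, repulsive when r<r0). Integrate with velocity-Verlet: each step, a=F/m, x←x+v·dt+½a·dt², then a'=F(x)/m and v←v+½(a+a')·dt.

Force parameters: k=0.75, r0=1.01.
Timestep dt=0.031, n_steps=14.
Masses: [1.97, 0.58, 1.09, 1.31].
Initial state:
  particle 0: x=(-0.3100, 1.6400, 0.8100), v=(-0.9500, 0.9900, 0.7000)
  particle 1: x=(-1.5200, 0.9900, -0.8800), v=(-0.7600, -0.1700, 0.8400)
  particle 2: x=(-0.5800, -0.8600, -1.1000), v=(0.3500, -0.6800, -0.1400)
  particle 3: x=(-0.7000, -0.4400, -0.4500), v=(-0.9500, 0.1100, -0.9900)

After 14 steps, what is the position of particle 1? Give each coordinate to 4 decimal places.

(-1.6723, 0.7881, -0.4254)

step 0: x0=(-0.3100, 1.6400, 0.8100) x1=(-1.5200, 0.9900, -0.8800) x2=(-0.5800, -0.8600, -1.1000) x3=(-0.7000, -0.4400, -0.4500)
step 1: x0=(-0.3396, 1.6701, 0.8312) x1=(-1.5426, 0.9840, -0.8534) x2=(-0.5692, -0.8802, -1.1039) x3=(-0.7295, -0.4361, -0.4805)
step 2: x0=(-0.3697, 1.6989, 0.8512) x1=(-1.5635, 0.9765, -0.8256) x2=(-0.5587, -0.8988, -1.1070) x3=(-0.7591, -0.4310, -0.5105)
step 3: x0=(-0.4001, 1.7265, 0.8702) x1=(-1.5824, 0.9676, -0.7967) x2=(-0.5483, -0.9155, -1.1092) x3=(-0.7887, -0.4249, -0.5401)
step 4: x0=(-0.4308, 1.7528, 0.8879) x1=(-1.5995, 0.9573, -0.7668) x2=(-0.5383, -0.9305, -1.1105) x3=(-0.8184, -0.4178, -0.5691)
step 5: x0=(-0.4619, 1.7778, 0.9046) x1=(-1.6148, 0.9457, -0.7359) x2=(-0.5285, -0.9437, -1.1109) x3=(-0.8482, -0.4095, -0.5976)
step 6: x0=(-0.4933, 1.8014, 0.9200) x1=(-1.6282, 0.9327, -0.7042) x2=(-0.5190, -0.9550, -1.1103) x3=(-0.8780, -0.4001, -0.6256)
step 7: x0=(-0.5251, 1.8236, 0.9342) x1=(-1.6399, 0.9185, -0.6716) x2=(-0.5098, -0.9644, -1.1086) x3=(-0.9079, -0.3897, -0.6529)
step 8: x0=(-0.5571, 1.8444, 0.9473) x1=(-1.6497, 0.9030, -0.6382) x2=(-0.5010, -0.9720, -1.1059) x3=(-0.9378, -0.3781, -0.6797)
step 9: x0=(-0.5894, 1.8637, 0.9591) x1=(-1.6577, 0.8864, -0.6042) x2=(-0.4926, -0.9776, -1.1021) x3=(-0.9678, -0.3656, -0.7058)
step 10: x0=(-0.6220, 1.8816, 0.9697) x1=(-1.6640, 0.8686, -0.5695) x2=(-0.4846, -0.9812, -1.0972) x3=(-0.9978, -0.3519, -0.7313)
step 11: x0=(-0.6549, 1.8981, 0.9790) x1=(-1.6685, 0.8499, -0.5342) x2=(-0.4771, -0.9829, -1.0912) x3=(-1.0278, -0.3373, -0.7562)
step 12: x0=(-0.6880, 1.9130, 0.9872) x1=(-1.6714, 0.8302, -0.4984) x2=(-0.4700, -0.9825, -1.0840) x3=(-1.0578, -0.3216, -0.7804)
step 13: x0=(-0.7213, 1.9265, 0.9940) x1=(-1.6727, 0.8096, -0.4621) x2=(-0.4635, -0.9802, -1.0756) x3=(-1.0877, -0.3050, -0.8039)
step 14: x0=(-0.7548, 1.9385, 0.9997) x1=(-1.6723, 0.7881, -0.4254) x2=(-0.4575, -0.9759, -1.0660) x3=(-1.1177, -0.2874, -0.8267)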